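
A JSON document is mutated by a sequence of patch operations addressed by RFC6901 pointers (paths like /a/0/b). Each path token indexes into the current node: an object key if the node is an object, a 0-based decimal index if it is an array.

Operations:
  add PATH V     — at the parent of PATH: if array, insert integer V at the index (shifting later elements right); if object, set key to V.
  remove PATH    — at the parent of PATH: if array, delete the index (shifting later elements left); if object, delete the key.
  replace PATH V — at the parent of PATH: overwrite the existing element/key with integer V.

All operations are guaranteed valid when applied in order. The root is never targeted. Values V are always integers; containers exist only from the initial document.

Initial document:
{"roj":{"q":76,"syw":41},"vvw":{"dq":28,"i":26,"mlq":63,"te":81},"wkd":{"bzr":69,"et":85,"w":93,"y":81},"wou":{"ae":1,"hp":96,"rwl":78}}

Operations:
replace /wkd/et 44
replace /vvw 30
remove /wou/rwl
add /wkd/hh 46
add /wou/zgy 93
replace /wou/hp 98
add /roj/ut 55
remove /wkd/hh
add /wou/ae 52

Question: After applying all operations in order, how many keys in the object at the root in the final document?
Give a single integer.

Answer: 4

Derivation:
After op 1 (replace /wkd/et 44): {"roj":{"q":76,"syw":41},"vvw":{"dq":28,"i":26,"mlq":63,"te":81},"wkd":{"bzr":69,"et":44,"w":93,"y":81},"wou":{"ae":1,"hp":96,"rwl":78}}
After op 2 (replace /vvw 30): {"roj":{"q":76,"syw":41},"vvw":30,"wkd":{"bzr":69,"et":44,"w":93,"y":81},"wou":{"ae":1,"hp":96,"rwl":78}}
After op 3 (remove /wou/rwl): {"roj":{"q":76,"syw":41},"vvw":30,"wkd":{"bzr":69,"et":44,"w":93,"y":81},"wou":{"ae":1,"hp":96}}
After op 4 (add /wkd/hh 46): {"roj":{"q":76,"syw":41},"vvw":30,"wkd":{"bzr":69,"et":44,"hh":46,"w":93,"y":81},"wou":{"ae":1,"hp":96}}
After op 5 (add /wou/zgy 93): {"roj":{"q":76,"syw":41},"vvw":30,"wkd":{"bzr":69,"et":44,"hh":46,"w":93,"y":81},"wou":{"ae":1,"hp":96,"zgy":93}}
After op 6 (replace /wou/hp 98): {"roj":{"q":76,"syw":41},"vvw":30,"wkd":{"bzr":69,"et":44,"hh":46,"w":93,"y":81},"wou":{"ae":1,"hp":98,"zgy":93}}
After op 7 (add /roj/ut 55): {"roj":{"q":76,"syw":41,"ut":55},"vvw":30,"wkd":{"bzr":69,"et":44,"hh":46,"w":93,"y":81},"wou":{"ae":1,"hp":98,"zgy":93}}
After op 8 (remove /wkd/hh): {"roj":{"q":76,"syw":41,"ut":55},"vvw":30,"wkd":{"bzr":69,"et":44,"w":93,"y":81},"wou":{"ae":1,"hp":98,"zgy":93}}
After op 9 (add /wou/ae 52): {"roj":{"q":76,"syw":41,"ut":55},"vvw":30,"wkd":{"bzr":69,"et":44,"w":93,"y":81},"wou":{"ae":52,"hp":98,"zgy":93}}
Size at the root: 4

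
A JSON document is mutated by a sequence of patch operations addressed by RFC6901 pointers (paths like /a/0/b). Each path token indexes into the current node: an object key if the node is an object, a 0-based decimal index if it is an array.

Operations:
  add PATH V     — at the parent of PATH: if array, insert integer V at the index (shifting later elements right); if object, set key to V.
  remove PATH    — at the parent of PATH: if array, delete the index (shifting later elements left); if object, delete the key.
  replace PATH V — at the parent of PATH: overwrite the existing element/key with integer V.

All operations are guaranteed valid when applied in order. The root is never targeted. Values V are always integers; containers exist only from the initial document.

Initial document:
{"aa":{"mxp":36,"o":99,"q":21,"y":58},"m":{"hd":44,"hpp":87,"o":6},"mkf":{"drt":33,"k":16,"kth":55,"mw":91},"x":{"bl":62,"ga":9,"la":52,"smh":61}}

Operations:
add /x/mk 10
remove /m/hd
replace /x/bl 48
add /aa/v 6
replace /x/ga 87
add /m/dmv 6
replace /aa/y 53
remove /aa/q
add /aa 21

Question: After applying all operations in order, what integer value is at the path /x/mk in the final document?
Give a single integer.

After op 1 (add /x/mk 10): {"aa":{"mxp":36,"o":99,"q":21,"y":58},"m":{"hd":44,"hpp":87,"o":6},"mkf":{"drt":33,"k":16,"kth":55,"mw":91},"x":{"bl":62,"ga":9,"la":52,"mk":10,"smh":61}}
After op 2 (remove /m/hd): {"aa":{"mxp":36,"o":99,"q":21,"y":58},"m":{"hpp":87,"o":6},"mkf":{"drt":33,"k":16,"kth":55,"mw":91},"x":{"bl":62,"ga":9,"la":52,"mk":10,"smh":61}}
After op 3 (replace /x/bl 48): {"aa":{"mxp":36,"o":99,"q":21,"y":58},"m":{"hpp":87,"o":6},"mkf":{"drt":33,"k":16,"kth":55,"mw":91},"x":{"bl":48,"ga":9,"la":52,"mk":10,"smh":61}}
After op 4 (add /aa/v 6): {"aa":{"mxp":36,"o":99,"q":21,"v":6,"y":58},"m":{"hpp":87,"o":6},"mkf":{"drt":33,"k":16,"kth":55,"mw":91},"x":{"bl":48,"ga":9,"la":52,"mk":10,"smh":61}}
After op 5 (replace /x/ga 87): {"aa":{"mxp":36,"o":99,"q":21,"v":6,"y":58},"m":{"hpp":87,"o":6},"mkf":{"drt":33,"k":16,"kth":55,"mw":91},"x":{"bl":48,"ga":87,"la":52,"mk":10,"smh":61}}
After op 6 (add /m/dmv 6): {"aa":{"mxp":36,"o":99,"q":21,"v":6,"y":58},"m":{"dmv":6,"hpp":87,"o":6},"mkf":{"drt":33,"k":16,"kth":55,"mw":91},"x":{"bl":48,"ga":87,"la":52,"mk":10,"smh":61}}
After op 7 (replace /aa/y 53): {"aa":{"mxp":36,"o":99,"q":21,"v":6,"y":53},"m":{"dmv":6,"hpp":87,"o":6},"mkf":{"drt":33,"k":16,"kth":55,"mw":91},"x":{"bl":48,"ga":87,"la":52,"mk":10,"smh":61}}
After op 8 (remove /aa/q): {"aa":{"mxp":36,"o":99,"v":6,"y":53},"m":{"dmv":6,"hpp":87,"o":6},"mkf":{"drt":33,"k":16,"kth":55,"mw":91},"x":{"bl":48,"ga":87,"la":52,"mk":10,"smh":61}}
After op 9 (add /aa 21): {"aa":21,"m":{"dmv":6,"hpp":87,"o":6},"mkf":{"drt":33,"k":16,"kth":55,"mw":91},"x":{"bl":48,"ga":87,"la":52,"mk":10,"smh":61}}
Value at /x/mk: 10

Answer: 10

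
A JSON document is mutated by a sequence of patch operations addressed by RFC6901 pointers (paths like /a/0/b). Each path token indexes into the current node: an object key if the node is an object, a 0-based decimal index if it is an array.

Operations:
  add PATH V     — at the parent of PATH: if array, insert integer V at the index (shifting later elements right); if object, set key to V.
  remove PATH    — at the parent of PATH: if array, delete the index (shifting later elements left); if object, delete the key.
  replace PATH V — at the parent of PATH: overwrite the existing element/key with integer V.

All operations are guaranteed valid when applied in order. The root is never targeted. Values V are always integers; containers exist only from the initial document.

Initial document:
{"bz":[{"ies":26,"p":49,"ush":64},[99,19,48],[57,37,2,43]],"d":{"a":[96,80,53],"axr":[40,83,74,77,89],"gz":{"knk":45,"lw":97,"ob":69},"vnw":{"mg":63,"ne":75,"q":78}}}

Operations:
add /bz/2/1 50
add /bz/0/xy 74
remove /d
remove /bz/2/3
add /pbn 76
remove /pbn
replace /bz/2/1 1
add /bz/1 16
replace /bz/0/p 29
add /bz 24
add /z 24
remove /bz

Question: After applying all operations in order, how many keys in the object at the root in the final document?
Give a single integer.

Answer: 1

Derivation:
After op 1 (add /bz/2/1 50): {"bz":[{"ies":26,"p":49,"ush":64},[99,19,48],[57,50,37,2,43]],"d":{"a":[96,80,53],"axr":[40,83,74,77,89],"gz":{"knk":45,"lw":97,"ob":69},"vnw":{"mg":63,"ne":75,"q":78}}}
After op 2 (add /bz/0/xy 74): {"bz":[{"ies":26,"p":49,"ush":64,"xy":74},[99,19,48],[57,50,37,2,43]],"d":{"a":[96,80,53],"axr":[40,83,74,77,89],"gz":{"knk":45,"lw":97,"ob":69},"vnw":{"mg":63,"ne":75,"q":78}}}
After op 3 (remove /d): {"bz":[{"ies":26,"p":49,"ush":64,"xy":74},[99,19,48],[57,50,37,2,43]]}
After op 4 (remove /bz/2/3): {"bz":[{"ies":26,"p":49,"ush":64,"xy":74},[99,19,48],[57,50,37,43]]}
After op 5 (add /pbn 76): {"bz":[{"ies":26,"p":49,"ush":64,"xy":74},[99,19,48],[57,50,37,43]],"pbn":76}
After op 6 (remove /pbn): {"bz":[{"ies":26,"p":49,"ush":64,"xy":74},[99,19,48],[57,50,37,43]]}
After op 7 (replace /bz/2/1 1): {"bz":[{"ies":26,"p":49,"ush":64,"xy":74},[99,19,48],[57,1,37,43]]}
After op 8 (add /bz/1 16): {"bz":[{"ies":26,"p":49,"ush":64,"xy":74},16,[99,19,48],[57,1,37,43]]}
After op 9 (replace /bz/0/p 29): {"bz":[{"ies":26,"p":29,"ush":64,"xy":74},16,[99,19,48],[57,1,37,43]]}
After op 10 (add /bz 24): {"bz":24}
After op 11 (add /z 24): {"bz":24,"z":24}
After op 12 (remove /bz): {"z":24}
Size at the root: 1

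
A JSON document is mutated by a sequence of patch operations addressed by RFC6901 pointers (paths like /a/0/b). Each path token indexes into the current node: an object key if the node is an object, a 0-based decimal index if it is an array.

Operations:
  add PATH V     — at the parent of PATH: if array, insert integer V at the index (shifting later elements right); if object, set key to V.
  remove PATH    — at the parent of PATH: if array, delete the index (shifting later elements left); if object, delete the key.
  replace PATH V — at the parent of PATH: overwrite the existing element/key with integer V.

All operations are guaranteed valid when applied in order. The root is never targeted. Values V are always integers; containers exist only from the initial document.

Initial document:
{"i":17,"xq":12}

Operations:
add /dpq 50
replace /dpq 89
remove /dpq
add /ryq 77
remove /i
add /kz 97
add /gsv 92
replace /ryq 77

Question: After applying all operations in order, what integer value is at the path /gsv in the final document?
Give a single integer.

Answer: 92

Derivation:
After op 1 (add /dpq 50): {"dpq":50,"i":17,"xq":12}
After op 2 (replace /dpq 89): {"dpq":89,"i":17,"xq":12}
After op 3 (remove /dpq): {"i":17,"xq":12}
After op 4 (add /ryq 77): {"i":17,"ryq":77,"xq":12}
After op 5 (remove /i): {"ryq":77,"xq":12}
After op 6 (add /kz 97): {"kz":97,"ryq":77,"xq":12}
After op 7 (add /gsv 92): {"gsv":92,"kz":97,"ryq":77,"xq":12}
After op 8 (replace /ryq 77): {"gsv":92,"kz":97,"ryq":77,"xq":12}
Value at /gsv: 92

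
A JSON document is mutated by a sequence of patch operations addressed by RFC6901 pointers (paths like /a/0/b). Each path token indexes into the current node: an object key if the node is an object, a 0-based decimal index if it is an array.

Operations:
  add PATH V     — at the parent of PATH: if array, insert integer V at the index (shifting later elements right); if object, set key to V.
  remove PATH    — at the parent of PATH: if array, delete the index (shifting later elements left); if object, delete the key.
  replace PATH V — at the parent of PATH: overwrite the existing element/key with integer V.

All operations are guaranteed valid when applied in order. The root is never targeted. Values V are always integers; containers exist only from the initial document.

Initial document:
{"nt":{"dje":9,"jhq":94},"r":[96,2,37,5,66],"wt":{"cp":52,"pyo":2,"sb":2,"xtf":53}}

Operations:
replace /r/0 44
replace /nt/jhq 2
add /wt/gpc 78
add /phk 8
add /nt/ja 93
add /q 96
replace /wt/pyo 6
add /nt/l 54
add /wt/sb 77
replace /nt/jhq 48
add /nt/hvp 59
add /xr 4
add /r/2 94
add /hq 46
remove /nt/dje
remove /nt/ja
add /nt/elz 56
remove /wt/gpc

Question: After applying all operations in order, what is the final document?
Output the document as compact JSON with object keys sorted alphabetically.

After op 1 (replace /r/0 44): {"nt":{"dje":9,"jhq":94},"r":[44,2,37,5,66],"wt":{"cp":52,"pyo":2,"sb":2,"xtf":53}}
After op 2 (replace /nt/jhq 2): {"nt":{"dje":9,"jhq":2},"r":[44,2,37,5,66],"wt":{"cp":52,"pyo":2,"sb":2,"xtf":53}}
After op 3 (add /wt/gpc 78): {"nt":{"dje":9,"jhq":2},"r":[44,2,37,5,66],"wt":{"cp":52,"gpc":78,"pyo":2,"sb":2,"xtf":53}}
After op 4 (add /phk 8): {"nt":{"dje":9,"jhq":2},"phk":8,"r":[44,2,37,5,66],"wt":{"cp":52,"gpc":78,"pyo":2,"sb":2,"xtf":53}}
After op 5 (add /nt/ja 93): {"nt":{"dje":9,"ja":93,"jhq":2},"phk":8,"r":[44,2,37,5,66],"wt":{"cp":52,"gpc":78,"pyo":2,"sb":2,"xtf":53}}
After op 6 (add /q 96): {"nt":{"dje":9,"ja":93,"jhq":2},"phk":8,"q":96,"r":[44,2,37,5,66],"wt":{"cp":52,"gpc":78,"pyo":2,"sb":2,"xtf":53}}
After op 7 (replace /wt/pyo 6): {"nt":{"dje":9,"ja":93,"jhq":2},"phk":8,"q":96,"r":[44,2,37,5,66],"wt":{"cp":52,"gpc":78,"pyo":6,"sb":2,"xtf":53}}
After op 8 (add /nt/l 54): {"nt":{"dje":9,"ja":93,"jhq":2,"l":54},"phk":8,"q":96,"r":[44,2,37,5,66],"wt":{"cp":52,"gpc":78,"pyo":6,"sb":2,"xtf":53}}
After op 9 (add /wt/sb 77): {"nt":{"dje":9,"ja":93,"jhq":2,"l":54},"phk":8,"q":96,"r":[44,2,37,5,66],"wt":{"cp":52,"gpc":78,"pyo":6,"sb":77,"xtf":53}}
After op 10 (replace /nt/jhq 48): {"nt":{"dje":9,"ja":93,"jhq":48,"l":54},"phk":8,"q":96,"r":[44,2,37,5,66],"wt":{"cp":52,"gpc":78,"pyo":6,"sb":77,"xtf":53}}
After op 11 (add /nt/hvp 59): {"nt":{"dje":9,"hvp":59,"ja":93,"jhq":48,"l":54},"phk":8,"q":96,"r":[44,2,37,5,66],"wt":{"cp":52,"gpc":78,"pyo":6,"sb":77,"xtf":53}}
After op 12 (add /xr 4): {"nt":{"dje":9,"hvp":59,"ja":93,"jhq":48,"l":54},"phk":8,"q":96,"r":[44,2,37,5,66],"wt":{"cp":52,"gpc":78,"pyo":6,"sb":77,"xtf":53},"xr":4}
After op 13 (add /r/2 94): {"nt":{"dje":9,"hvp":59,"ja":93,"jhq":48,"l":54},"phk":8,"q":96,"r":[44,2,94,37,5,66],"wt":{"cp":52,"gpc":78,"pyo":6,"sb":77,"xtf":53},"xr":4}
After op 14 (add /hq 46): {"hq":46,"nt":{"dje":9,"hvp":59,"ja":93,"jhq":48,"l":54},"phk":8,"q":96,"r":[44,2,94,37,5,66],"wt":{"cp":52,"gpc":78,"pyo":6,"sb":77,"xtf":53},"xr":4}
After op 15 (remove /nt/dje): {"hq":46,"nt":{"hvp":59,"ja":93,"jhq":48,"l":54},"phk":8,"q":96,"r":[44,2,94,37,5,66],"wt":{"cp":52,"gpc":78,"pyo":6,"sb":77,"xtf":53},"xr":4}
After op 16 (remove /nt/ja): {"hq":46,"nt":{"hvp":59,"jhq":48,"l":54},"phk":8,"q":96,"r":[44,2,94,37,5,66],"wt":{"cp":52,"gpc":78,"pyo":6,"sb":77,"xtf":53},"xr":4}
After op 17 (add /nt/elz 56): {"hq":46,"nt":{"elz":56,"hvp":59,"jhq":48,"l":54},"phk":8,"q":96,"r":[44,2,94,37,5,66],"wt":{"cp":52,"gpc":78,"pyo":6,"sb":77,"xtf":53},"xr":4}
After op 18 (remove /wt/gpc): {"hq":46,"nt":{"elz":56,"hvp":59,"jhq":48,"l":54},"phk":8,"q":96,"r":[44,2,94,37,5,66],"wt":{"cp":52,"pyo":6,"sb":77,"xtf":53},"xr":4}

Answer: {"hq":46,"nt":{"elz":56,"hvp":59,"jhq":48,"l":54},"phk":8,"q":96,"r":[44,2,94,37,5,66],"wt":{"cp":52,"pyo":6,"sb":77,"xtf":53},"xr":4}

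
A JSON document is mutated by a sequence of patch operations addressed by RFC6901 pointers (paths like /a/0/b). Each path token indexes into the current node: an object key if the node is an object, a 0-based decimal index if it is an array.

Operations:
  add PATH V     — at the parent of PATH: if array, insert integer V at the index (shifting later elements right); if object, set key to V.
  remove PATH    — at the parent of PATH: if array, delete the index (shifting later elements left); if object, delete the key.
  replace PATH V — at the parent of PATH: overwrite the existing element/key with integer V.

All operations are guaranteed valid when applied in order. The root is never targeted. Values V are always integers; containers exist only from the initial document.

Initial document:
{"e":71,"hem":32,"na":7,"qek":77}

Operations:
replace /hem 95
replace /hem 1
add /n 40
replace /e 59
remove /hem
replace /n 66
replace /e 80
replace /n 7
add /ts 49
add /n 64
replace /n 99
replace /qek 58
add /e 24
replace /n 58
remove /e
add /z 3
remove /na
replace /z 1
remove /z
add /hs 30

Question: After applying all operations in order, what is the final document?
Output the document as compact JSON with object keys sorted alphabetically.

Answer: {"hs":30,"n":58,"qek":58,"ts":49}

Derivation:
After op 1 (replace /hem 95): {"e":71,"hem":95,"na":7,"qek":77}
After op 2 (replace /hem 1): {"e":71,"hem":1,"na":7,"qek":77}
After op 3 (add /n 40): {"e":71,"hem":1,"n":40,"na":7,"qek":77}
After op 4 (replace /e 59): {"e":59,"hem":1,"n":40,"na":7,"qek":77}
After op 5 (remove /hem): {"e":59,"n":40,"na":7,"qek":77}
After op 6 (replace /n 66): {"e":59,"n":66,"na":7,"qek":77}
After op 7 (replace /e 80): {"e":80,"n":66,"na":7,"qek":77}
After op 8 (replace /n 7): {"e":80,"n":7,"na":7,"qek":77}
After op 9 (add /ts 49): {"e":80,"n":7,"na":7,"qek":77,"ts":49}
After op 10 (add /n 64): {"e":80,"n":64,"na":7,"qek":77,"ts":49}
After op 11 (replace /n 99): {"e":80,"n":99,"na":7,"qek":77,"ts":49}
After op 12 (replace /qek 58): {"e":80,"n":99,"na":7,"qek":58,"ts":49}
After op 13 (add /e 24): {"e":24,"n":99,"na":7,"qek":58,"ts":49}
After op 14 (replace /n 58): {"e":24,"n":58,"na":7,"qek":58,"ts":49}
After op 15 (remove /e): {"n":58,"na":7,"qek":58,"ts":49}
After op 16 (add /z 3): {"n":58,"na":7,"qek":58,"ts":49,"z":3}
After op 17 (remove /na): {"n":58,"qek":58,"ts":49,"z":3}
After op 18 (replace /z 1): {"n":58,"qek":58,"ts":49,"z":1}
After op 19 (remove /z): {"n":58,"qek":58,"ts":49}
After op 20 (add /hs 30): {"hs":30,"n":58,"qek":58,"ts":49}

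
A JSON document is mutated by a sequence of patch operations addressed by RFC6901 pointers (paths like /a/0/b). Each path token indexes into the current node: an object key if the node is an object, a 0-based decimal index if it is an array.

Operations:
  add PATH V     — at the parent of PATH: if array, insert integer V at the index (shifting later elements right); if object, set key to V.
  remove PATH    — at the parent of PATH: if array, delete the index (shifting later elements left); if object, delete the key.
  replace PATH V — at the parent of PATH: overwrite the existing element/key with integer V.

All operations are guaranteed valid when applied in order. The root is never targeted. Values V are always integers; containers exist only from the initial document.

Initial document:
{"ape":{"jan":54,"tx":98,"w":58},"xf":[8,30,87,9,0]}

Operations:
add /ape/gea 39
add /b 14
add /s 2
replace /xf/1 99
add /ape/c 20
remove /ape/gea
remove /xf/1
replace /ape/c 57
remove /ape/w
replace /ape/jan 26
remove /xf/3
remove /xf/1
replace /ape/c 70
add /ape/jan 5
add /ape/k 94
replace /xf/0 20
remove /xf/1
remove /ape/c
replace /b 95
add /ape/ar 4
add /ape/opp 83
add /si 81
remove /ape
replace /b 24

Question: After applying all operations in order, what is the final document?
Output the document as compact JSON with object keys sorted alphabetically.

Answer: {"b":24,"s":2,"si":81,"xf":[20]}

Derivation:
After op 1 (add /ape/gea 39): {"ape":{"gea":39,"jan":54,"tx":98,"w":58},"xf":[8,30,87,9,0]}
After op 2 (add /b 14): {"ape":{"gea":39,"jan":54,"tx":98,"w":58},"b":14,"xf":[8,30,87,9,0]}
After op 3 (add /s 2): {"ape":{"gea":39,"jan":54,"tx":98,"w":58},"b":14,"s":2,"xf":[8,30,87,9,0]}
After op 4 (replace /xf/1 99): {"ape":{"gea":39,"jan":54,"tx":98,"w":58},"b":14,"s":2,"xf":[8,99,87,9,0]}
After op 5 (add /ape/c 20): {"ape":{"c":20,"gea":39,"jan":54,"tx":98,"w":58},"b":14,"s":2,"xf":[8,99,87,9,0]}
After op 6 (remove /ape/gea): {"ape":{"c":20,"jan":54,"tx":98,"w":58},"b":14,"s":2,"xf":[8,99,87,9,0]}
After op 7 (remove /xf/1): {"ape":{"c":20,"jan":54,"tx":98,"w":58},"b":14,"s":2,"xf":[8,87,9,0]}
After op 8 (replace /ape/c 57): {"ape":{"c":57,"jan":54,"tx":98,"w":58},"b":14,"s":2,"xf":[8,87,9,0]}
After op 9 (remove /ape/w): {"ape":{"c":57,"jan":54,"tx":98},"b":14,"s":2,"xf":[8,87,9,0]}
After op 10 (replace /ape/jan 26): {"ape":{"c":57,"jan":26,"tx":98},"b":14,"s":2,"xf":[8,87,9,0]}
After op 11 (remove /xf/3): {"ape":{"c":57,"jan":26,"tx":98},"b":14,"s":2,"xf":[8,87,9]}
After op 12 (remove /xf/1): {"ape":{"c":57,"jan":26,"tx":98},"b":14,"s":2,"xf":[8,9]}
After op 13 (replace /ape/c 70): {"ape":{"c":70,"jan":26,"tx":98},"b":14,"s":2,"xf":[8,9]}
After op 14 (add /ape/jan 5): {"ape":{"c":70,"jan":5,"tx":98},"b":14,"s":2,"xf":[8,9]}
After op 15 (add /ape/k 94): {"ape":{"c":70,"jan":5,"k":94,"tx":98},"b":14,"s":2,"xf":[8,9]}
After op 16 (replace /xf/0 20): {"ape":{"c":70,"jan":5,"k":94,"tx":98},"b":14,"s":2,"xf":[20,9]}
After op 17 (remove /xf/1): {"ape":{"c":70,"jan":5,"k":94,"tx":98},"b":14,"s":2,"xf":[20]}
After op 18 (remove /ape/c): {"ape":{"jan":5,"k":94,"tx":98},"b":14,"s":2,"xf":[20]}
After op 19 (replace /b 95): {"ape":{"jan":5,"k":94,"tx":98},"b":95,"s":2,"xf":[20]}
After op 20 (add /ape/ar 4): {"ape":{"ar":4,"jan":5,"k":94,"tx":98},"b":95,"s":2,"xf":[20]}
After op 21 (add /ape/opp 83): {"ape":{"ar":4,"jan":5,"k":94,"opp":83,"tx":98},"b":95,"s":2,"xf":[20]}
After op 22 (add /si 81): {"ape":{"ar":4,"jan":5,"k":94,"opp":83,"tx":98},"b":95,"s":2,"si":81,"xf":[20]}
After op 23 (remove /ape): {"b":95,"s":2,"si":81,"xf":[20]}
After op 24 (replace /b 24): {"b":24,"s":2,"si":81,"xf":[20]}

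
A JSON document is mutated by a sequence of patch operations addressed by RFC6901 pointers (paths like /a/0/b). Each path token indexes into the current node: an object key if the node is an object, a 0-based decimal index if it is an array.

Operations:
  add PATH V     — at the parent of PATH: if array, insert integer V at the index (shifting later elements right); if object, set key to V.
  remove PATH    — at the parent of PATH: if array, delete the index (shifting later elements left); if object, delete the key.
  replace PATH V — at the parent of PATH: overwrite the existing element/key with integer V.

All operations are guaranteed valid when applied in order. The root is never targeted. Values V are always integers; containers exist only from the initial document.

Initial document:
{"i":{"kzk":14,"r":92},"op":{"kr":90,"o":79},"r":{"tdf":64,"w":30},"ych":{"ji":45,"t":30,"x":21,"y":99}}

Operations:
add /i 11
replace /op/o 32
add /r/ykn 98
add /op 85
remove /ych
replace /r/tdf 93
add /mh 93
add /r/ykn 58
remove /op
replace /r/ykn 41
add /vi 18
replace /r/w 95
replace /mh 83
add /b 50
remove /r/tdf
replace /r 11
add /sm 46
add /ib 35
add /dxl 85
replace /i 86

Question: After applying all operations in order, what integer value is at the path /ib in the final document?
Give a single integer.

After op 1 (add /i 11): {"i":11,"op":{"kr":90,"o":79},"r":{"tdf":64,"w":30},"ych":{"ji":45,"t":30,"x":21,"y":99}}
After op 2 (replace /op/o 32): {"i":11,"op":{"kr":90,"o":32},"r":{"tdf":64,"w":30},"ych":{"ji":45,"t":30,"x":21,"y":99}}
After op 3 (add /r/ykn 98): {"i":11,"op":{"kr":90,"o":32},"r":{"tdf":64,"w":30,"ykn":98},"ych":{"ji":45,"t":30,"x":21,"y":99}}
After op 4 (add /op 85): {"i":11,"op":85,"r":{"tdf":64,"w":30,"ykn":98},"ych":{"ji":45,"t":30,"x":21,"y":99}}
After op 5 (remove /ych): {"i":11,"op":85,"r":{"tdf":64,"w":30,"ykn":98}}
After op 6 (replace /r/tdf 93): {"i":11,"op":85,"r":{"tdf":93,"w":30,"ykn":98}}
After op 7 (add /mh 93): {"i":11,"mh":93,"op":85,"r":{"tdf":93,"w":30,"ykn":98}}
After op 8 (add /r/ykn 58): {"i":11,"mh":93,"op":85,"r":{"tdf":93,"w":30,"ykn":58}}
After op 9 (remove /op): {"i":11,"mh":93,"r":{"tdf":93,"w":30,"ykn":58}}
After op 10 (replace /r/ykn 41): {"i":11,"mh":93,"r":{"tdf":93,"w":30,"ykn":41}}
After op 11 (add /vi 18): {"i":11,"mh":93,"r":{"tdf":93,"w":30,"ykn":41},"vi":18}
After op 12 (replace /r/w 95): {"i":11,"mh":93,"r":{"tdf":93,"w":95,"ykn":41},"vi":18}
After op 13 (replace /mh 83): {"i":11,"mh":83,"r":{"tdf":93,"w":95,"ykn":41},"vi":18}
After op 14 (add /b 50): {"b":50,"i":11,"mh":83,"r":{"tdf":93,"w":95,"ykn":41},"vi":18}
After op 15 (remove /r/tdf): {"b":50,"i":11,"mh":83,"r":{"w":95,"ykn":41},"vi":18}
After op 16 (replace /r 11): {"b":50,"i":11,"mh":83,"r":11,"vi":18}
After op 17 (add /sm 46): {"b":50,"i":11,"mh":83,"r":11,"sm":46,"vi":18}
After op 18 (add /ib 35): {"b":50,"i":11,"ib":35,"mh":83,"r":11,"sm":46,"vi":18}
After op 19 (add /dxl 85): {"b":50,"dxl":85,"i":11,"ib":35,"mh":83,"r":11,"sm":46,"vi":18}
After op 20 (replace /i 86): {"b":50,"dxl":85,"i":86,"ib":35,"mh":83,"r":11,"sm":46,"vi":18}
Value at /ib: 35

Answer: 35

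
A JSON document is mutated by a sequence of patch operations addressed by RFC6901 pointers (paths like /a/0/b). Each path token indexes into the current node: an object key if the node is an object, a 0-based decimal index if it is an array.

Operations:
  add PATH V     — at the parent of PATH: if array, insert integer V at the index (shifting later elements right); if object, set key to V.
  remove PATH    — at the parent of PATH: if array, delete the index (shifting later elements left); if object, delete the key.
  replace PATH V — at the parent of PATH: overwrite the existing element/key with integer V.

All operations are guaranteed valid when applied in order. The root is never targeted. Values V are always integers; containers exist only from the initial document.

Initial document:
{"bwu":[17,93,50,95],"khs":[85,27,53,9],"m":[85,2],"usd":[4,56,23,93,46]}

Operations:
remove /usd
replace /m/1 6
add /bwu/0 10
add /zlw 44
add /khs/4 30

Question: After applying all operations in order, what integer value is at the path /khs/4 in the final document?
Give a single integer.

After op 1 (remove /usd): {"bwu":[17,93,50,95],"khs":[85,27,53,9],"m":[85,2]}
After op 2 (replace /m/1 6): {"bwu":[17,93,50,95],"khs":[85,27,53,9],"m":[85,6]}
After op 3 (add /bwu/0 10): {"bwu":[10,17,93,50,95],"khs":[85,27,53,9],"m":[85,6]}
After op 4 (add /zlw 44): {"bwu":[10,17,93,50,95],"khs":[85,27,53,9],"m":[85,6],"zlw":44}
After op 5 (add /khs/4 30): {"bwu":[10,17,93,50,95],"khs":[85,27,53,9,30],"m":[85,6],"zlw":44}
Value at /khs/4: 30

Answer: 30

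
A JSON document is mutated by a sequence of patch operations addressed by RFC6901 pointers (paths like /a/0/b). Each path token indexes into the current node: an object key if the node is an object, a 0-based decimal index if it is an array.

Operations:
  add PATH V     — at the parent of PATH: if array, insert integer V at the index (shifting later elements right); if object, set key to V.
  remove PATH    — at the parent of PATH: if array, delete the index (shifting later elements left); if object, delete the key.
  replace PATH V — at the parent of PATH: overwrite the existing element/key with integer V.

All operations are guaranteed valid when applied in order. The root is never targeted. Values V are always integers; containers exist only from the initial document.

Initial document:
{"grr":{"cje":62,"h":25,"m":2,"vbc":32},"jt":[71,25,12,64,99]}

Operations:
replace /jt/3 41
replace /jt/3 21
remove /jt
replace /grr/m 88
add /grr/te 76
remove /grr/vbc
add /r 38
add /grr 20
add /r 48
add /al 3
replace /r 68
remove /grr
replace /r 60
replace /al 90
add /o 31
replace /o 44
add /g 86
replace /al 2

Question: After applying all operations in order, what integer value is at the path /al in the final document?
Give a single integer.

Answer: 2

Derivation:
After op 1 (replace /jt/3 41): {"grr":{"cje":62,"h":25,"m":2,"vbc":32},"jt":[71,25,12,41,99]}
After op 2 (replace /jt/3 21): {"grr":{"cje":62,"h":25,"m":2,"vbc":32},"jt":[71,25,12,21,99]}
After op 3 (remove /jt): {"grr":{"cje":62,"h":25,"m":2,"vbc":32}}
After op 4 (replace /grr/m 88): {"grr":{"cje":62,"h":25,"m":88,"vbc":32}}
After op 5 (add /grr/te 76): {"grr":{"cje":62,"h":25,"m":88,"te":76,"vbc":32}}
After op 6 (remove /grr/vbc): {"grr":{"cje":62,"h":25,"m":88,"te":76}}
After op 7 (add /r 38): {"grr":{"cje":62,"h":25,"m":88,"te":76},"r":38}
After op 8 (add /grr 20): {"grr":20,"r":38}
After op 9 (add /r 48): {"grr":20,"r":48}
After op 10 (add /al 3): {"al":3,"grr":20,"r":48}
After op 11 (replace /r 68): {"al":3,"grr":20,"r":68}
After op 12 (remove /grr): {"al":3,"r":68}
After op 13 (replace /r 60): {"al":3,"r":60}
After op 14 (replace /al 90): {"al":90,"r":60}
After op 15 (add /o 31): {"al":90,"o":31,"r":60}
After op 16 (replace /o 44): {"al":90,"o":44,"r":60}
After op 17 (add /g 86): {"al":90,"g":86,"o":44,"r":60}
After op 18 (replace /al 2): {"al":2,"g":86,"o":44,"r":60}
Value at /al: 2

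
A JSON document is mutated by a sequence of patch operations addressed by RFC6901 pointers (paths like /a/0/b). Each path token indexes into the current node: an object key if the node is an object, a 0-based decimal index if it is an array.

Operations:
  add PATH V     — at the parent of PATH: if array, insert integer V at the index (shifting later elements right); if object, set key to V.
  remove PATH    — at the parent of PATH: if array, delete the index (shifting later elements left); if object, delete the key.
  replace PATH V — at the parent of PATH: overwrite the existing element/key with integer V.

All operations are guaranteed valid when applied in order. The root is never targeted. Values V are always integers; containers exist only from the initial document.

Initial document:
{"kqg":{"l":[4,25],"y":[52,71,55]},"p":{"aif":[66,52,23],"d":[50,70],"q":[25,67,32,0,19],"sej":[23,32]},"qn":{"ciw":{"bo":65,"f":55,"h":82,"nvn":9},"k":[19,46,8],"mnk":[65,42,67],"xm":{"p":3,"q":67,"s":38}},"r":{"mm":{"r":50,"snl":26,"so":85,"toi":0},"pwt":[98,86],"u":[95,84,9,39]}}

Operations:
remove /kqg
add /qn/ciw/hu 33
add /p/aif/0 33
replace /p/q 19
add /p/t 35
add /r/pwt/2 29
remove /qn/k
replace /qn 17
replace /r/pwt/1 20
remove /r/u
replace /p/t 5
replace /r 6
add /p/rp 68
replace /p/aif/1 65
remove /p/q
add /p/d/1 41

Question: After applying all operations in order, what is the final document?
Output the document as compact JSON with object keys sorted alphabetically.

After op 1 (remove /kqg): {"p":{"aif":[66,52,23],"d":[50,70],"q":[25,67,32,0,19],"sej":[23,32]},"qn":{"ciw":{"bo":65,"f":55,"h":82,"nvn":9},"k":[19,46,8],"mnk":[65,42,67],"xm":{"p":3,"q":67,"s":38}},"r":{"mm":{"r":50,"snl":26,"so":85,"toi":0},"pwt":[98,86],"u":[95,84,9,39]}}
After op 2 (add /qn/ciw/hu 33): {"p":{"aif":[66,52,23],"d":[50,70],"q":[25,67,32,0,19],"sej":[23,32]},"qn":{"ciw":{"bo":65,"f":55,"h":82,"hu":33,"nvn":9},"k":[19,46,8],"mnk":[65,42,67],"xm":{"p":3,"q":67,"s":38}},"r":{"mm":{"r":50,"snl":26,"so":85,"toi":0},"pwt":[98,86],"u":[95,84,9,39]}}
After op 3 (add /p/aif/0 33): {"p":{"aif":[33,66,52,23],"d":[50,70],"q":[25,67,32,0,19],"sej":[23,32]},"qn":{"ciw":{"bo":65,"f":55,"h":82,"hu":33,"nvn":9},"k":[19,46,8],"mnk":[65,42,67],"xm":{"p":3,"q":67,"s":38}},"r":{"mm":{"r":50,"snl":26,"so":85,"toi":0},"pwt":[98,86],"u":[95,84,9,39]}}
After op 4 (replace /p/q 19): {"p":{"aif":[33,66,52,23],"d":[50,70],"q":19,"sej":[23,32]},"qn":{"ciw":{"bo":65,"f":55,"h":82,"hu":33,"nvn":9},"k":[19,46,8],"mnk":[65,42,67],"xm":{"p":3,"q":67,"s":38}},"r":{"mm":{"r":50,"snl":26,"so":85,"toi":0},"pwt":[98,86],"u":[95,84,9,39]}}
After op 5 (add /p/t 35): {"p":{"aif":[33,66,52,23],"d":[50,70],"q":19,"sej":[23,32],"t":35},"qn":{"ciw":{"bo":65,"f":55,"h":82,"hu":33,"nvn":9},"k":[19,46,8],"mnk":[65,42,67],"xm":{"p":3,"q":67,"s":38}},"r":{"mm":{"r":50,"snl":26,"so":85,"toi":0},"pwt":[98,86],"u":[95,84,9,39]}}
After op 6 (add /r/pwt/2 29): {"p":{"aif":[33,66,52,23],"d":[50,70],"q":19,"sej":[23,32],"t":35},"qn":{"ciw":{"bo":65,"f":55,"h":82,"hu":33,"nvn":9},"k":[19,46,8],"mnk":[65,42,67],"xm":{"p":3,"q":67,"s":38}},"r":{"mm":{"r":50,"snl":26,"so":85,"toi":0},"pwt":[98,86,29],"u":[95,84,9,39]}}
After op 7 (remove /qn/k): {"p":{"aif":[33,66,52,23],"d":[50,70],"q":19,"sej":[23,32],"t":35},"qn":{"ciw":{"bo":65,"f":55,"h":82,"hu":33,"nvn":9},"mnk":[65,42,67],"xm":{"p":3,"q":67,"s":38}},"r":{"mm":{"r":50,"snl":26,"so":85,"toi":0},"pwt":[98,86,29],"u":[95,84,9,39]}}
After op 8 (replace /qn 17): {"p":{"aif":[33,66,52,23],"d":[50,70],"q":19,"sej":[23,32],"t":35},"qn":17,"r":{"mm":{"r":50,"snl":26,"so":85,"toi":0},"pwt":[98,86,29],"u":[95,84,9,39]}}
After op 9 (replace /r/pwt/1 20): {"p":{"aif":[33,66,52,23],"d":[50,70],"q":19,"sej":[23,32],"t":35},"qn":17,"r":{"mm":{"r":50,"snl":26,"so":85,"toi":0},"pwt":[98,20,29],"u":[95,84,9,39]}}
After op 10 (remove /r/u): {"p":{"aif":[33,66,52,23],"d":[50,70],"q":19,"sej":[23,32],"t":35},"qn":17,"r":{"mm":{"r":50,"snl":26,"so":85,"toi":0},"pwt":[98,20,29]}}
After op 11 (replace /p/t 5): {"p":{"aif":[33,66,52,23],"d":[50,70],"q":19,"sej":[23,32],"t":5},"qn":17,"r":{"mm":{"r":50,"snl":26,"so":85,"toi":0},"pwt":[98,20,29]}}
After op 12 (replace /r 6): {"p":{"aif":[33,66,52,23],"d":[50,70],"q":19,"sej":[23,32],"t":5},"qn":17,"r":6}
After op 13 (add /p/rp 68): {"p":{"aif":[33,66,52,23],"d":[50,70],"q":19,"rp":68,"sej":[23,32],"t":5},"qn":17,"r":6}
After op 14 (replace /p/aif/1 65): {"p":{"aif":[33,65,52,23],"d":[50,70],"q":19,"rp":68,"sej":[23,32],"t":5},"qn":17,"r":6}
After op 15 (remove /p/q): {"p":{"aif":[33,65,52,23],"d":[50,70],"rp":68,"sej":[23,32],"t":5},"qn":17,"r":6}
After op 16 (add /p/d/1 41): {"p":{"aif":[33,65,52,23],"d":[50,41,70],"rp":68,"sej":[23,32],"t":5},"qn":17,"r":6}

Answer: {"p":{"aif":[33,65,52,23],"d":[50,41,70],"rp":68,"sej":[23,32],"t":5},"qn":17,"r":6}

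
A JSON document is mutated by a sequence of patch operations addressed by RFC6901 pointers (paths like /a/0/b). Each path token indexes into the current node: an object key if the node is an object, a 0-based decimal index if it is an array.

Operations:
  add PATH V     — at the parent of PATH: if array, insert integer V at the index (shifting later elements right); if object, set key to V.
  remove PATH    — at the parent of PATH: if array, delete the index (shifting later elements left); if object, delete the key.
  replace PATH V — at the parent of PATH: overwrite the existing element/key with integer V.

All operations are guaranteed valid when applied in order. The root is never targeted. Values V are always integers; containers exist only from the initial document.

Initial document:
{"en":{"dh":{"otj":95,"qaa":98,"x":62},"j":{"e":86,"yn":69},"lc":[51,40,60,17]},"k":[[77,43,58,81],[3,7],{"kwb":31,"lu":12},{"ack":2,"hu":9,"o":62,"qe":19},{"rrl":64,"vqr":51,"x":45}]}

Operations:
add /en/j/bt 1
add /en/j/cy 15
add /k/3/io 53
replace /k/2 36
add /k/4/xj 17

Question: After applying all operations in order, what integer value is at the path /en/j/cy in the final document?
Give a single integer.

After op 1 (add /en/j/bt 1): {"en":{"dh":{"otj":95,"qaa":98,"x":62},"j":{"bt":1,"e":86,"yn":69},"lc":[51,40,60,17]},"k":[[77,43,58,81],[3,7],{"kwb":31,"lu":12},{"ack":2,"hu":9,"o":62,"qe":19},{"rrl":64,"vqr":51,"x":45}]}
After op 2 (add /en/j/cy 15): {"en":{"dh":{"otj":95,"qaa":98,"x":62},"j":{"bt":1,"cy":15,"e":86,"yn":69},"lc":[51,40,60,17]},"k":[[77,43,58,81],[3,7],{"kwb":31,"lu":12},{"ack":2,"hu":9,"o":62,"qe":19},{"rrl":64,"vqr":51,"x":45}]}
After op 3 (add /k/3/io 53): {"en":{"dh":{"otj":95,"qaa":98,"x":62},"j":{"bt":1,"cy":15,"e":86,"yn":69},"lc":[51,40,60,17]},"k":[[77,43,58,81],[3,7],{"kwb":31,"lu":12},{"ack":2,"hu":9,"io":53,"o":62,"qe":19},{"rrl":64,"vqr":51,"x":45}]}
After op 4 (replace /k/2 36): {"en":{"dh":{"otj":95,"qaa":98,"x":62},"j":{"bt":1,"cy":15,"e":86,"yn":69},"lc":[51,40,60,17]},"k":[[77,43,58,81],[3,7],36,{"ack":2,"hu":9,"io":53,"o":62,"qe":19},{"rrl":64,"vqr":51,"x":45}]}
After op 5 (add /k/4/xj 17): {"en":{"dh":{"otj":95,"qaa":98,"x":62},"j":{"bt":1,"cy":15,"e":86,"yn":69},"lc":[51,40,60,17]},"k":[[77,43,58,81],[3,7],36,{"ack":2,"hu":9,"io":53,"o":62,"qe":19},{"rrl":64,"vqr":51,"x":45,"xj":17}]}
Value at /en/j/cy: 15

Answer: 15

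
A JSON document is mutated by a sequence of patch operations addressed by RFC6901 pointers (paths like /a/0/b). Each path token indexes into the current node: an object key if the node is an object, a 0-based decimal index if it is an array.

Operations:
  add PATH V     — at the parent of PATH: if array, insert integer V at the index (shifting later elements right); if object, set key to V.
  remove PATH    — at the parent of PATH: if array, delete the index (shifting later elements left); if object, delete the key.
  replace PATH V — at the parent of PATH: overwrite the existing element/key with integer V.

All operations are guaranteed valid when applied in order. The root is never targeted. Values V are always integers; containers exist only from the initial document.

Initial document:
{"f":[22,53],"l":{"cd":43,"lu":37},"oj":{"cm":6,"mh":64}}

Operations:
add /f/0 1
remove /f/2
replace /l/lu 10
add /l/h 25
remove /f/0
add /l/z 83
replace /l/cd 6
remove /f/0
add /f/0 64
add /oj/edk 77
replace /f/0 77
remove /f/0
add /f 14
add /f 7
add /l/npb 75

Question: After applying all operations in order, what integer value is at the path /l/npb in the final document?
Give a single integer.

After op 1 (add /f/0 1): {"f":[1,22,53],"l":{"cd":43,"lu":37},"oj":{"cm":6,"mh":64}}
After op 2 (remove /f/2): {"f":[1,22],"l":{"cd":43,"lu":37},"oj":{"cm":6,"mh":64}}
After op 3 (replace /l/lu 10): {"f":[1,22],"l":{"cd":43,"lu":10},"oj":{"cm":6,"mh":64}}
After op 4 (add /l/h 25): {"f":[1,22],"l":{"cd":43,"h":25,"lu":10},"oj":{"cm":6,"mh":64}}
After op 5 (remove /f/0): {"f":[22],"l":{"cd":43,"h":25,"lu":10},"oj":{"cm":6,"mh":64}}
After op 6 (add /l/z 83): {"f":[22],"l":{"cd":43,"h":25,"lu":10,"z":83},"oj":{"cm":6,"mh":64}}
After op 7 (replace /l/cd 6): {"f":[22],"l":{"cd":6,"h":25,"lu":10,"z":83},"oj":{"cm":6,"mh":64}}
After op 8 (remove /f/0): {"f":[],"l":{"cd":6,"h":25,"lu":10,"z":83},"oj":{"cm":6,"mh":64}}
After op 9 (add /f/0 64): {"f":[64],"l":{"cd":6,"h":25,"lu":10,"z":83},"oj":{"cm":6,"mh":64}}
After op 10 (add /oj/edk 77): {"f":[64],"l":{"cd":6,"h":25,"lu":10,"z":83},"oj":{"cm":6,"edk":77,"mh":64}}
After op 11 (replace /f/0 77): {"f":[77],"l":{"cd":6,"h":25,"lu":10,"z":83},"oj":{"cm":6,"edk":77,"mh":64}}
After op 12 (remove /f/0): {"f":[],"l":{"cd":6,"h":25,"lu":10,"z":83},"oj":{"cm":6,"edk":77,"mh":64}}
After op 13 (add /f 14): {"f":14,"l":{"cd":6,"h":25,"lu":10,"z":83},"oj":{"cm":6,"edk":77,"mh":64}}
After op 14 (add /f 7): {"f":7,"l":{"cd":6,"h":25,"lu":10,"z":83},"oj":{"cm":6,"edk":77,"mh":64}}
After op 15 (add /l/npb 75): {"f":7,"l":{"cd":6,"h":25,"lu":10,"npb":75,"z":83},"oj":{"cm":6,"edk":77,"mh":64}}
Value at /l/npb: 75

Answer: 75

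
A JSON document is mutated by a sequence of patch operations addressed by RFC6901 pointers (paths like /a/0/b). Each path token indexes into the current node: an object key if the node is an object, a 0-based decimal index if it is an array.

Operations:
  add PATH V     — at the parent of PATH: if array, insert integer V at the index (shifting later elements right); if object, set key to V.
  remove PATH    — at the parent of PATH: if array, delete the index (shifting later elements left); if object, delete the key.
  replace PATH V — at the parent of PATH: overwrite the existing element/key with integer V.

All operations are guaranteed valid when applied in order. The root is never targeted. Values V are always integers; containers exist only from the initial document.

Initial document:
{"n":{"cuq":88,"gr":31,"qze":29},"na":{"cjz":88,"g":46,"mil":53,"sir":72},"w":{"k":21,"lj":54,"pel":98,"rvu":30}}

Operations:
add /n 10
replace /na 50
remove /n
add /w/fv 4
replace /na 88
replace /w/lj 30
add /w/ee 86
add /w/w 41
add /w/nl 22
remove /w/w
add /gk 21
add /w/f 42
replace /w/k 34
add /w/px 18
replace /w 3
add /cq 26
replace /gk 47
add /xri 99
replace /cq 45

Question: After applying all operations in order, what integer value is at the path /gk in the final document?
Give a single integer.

After op 1 (add /n 10): {"n":10,"na":{"cjz":88,"g":46,"mil":53,"sir":72},"w":{"k":21,"lj":54,"pel":98,"rvu":30}}
After op 2 (replace /na 50): {"n":10,"na":50,"w":{"k":21,"lj":54,"pel":98,"rvu":30}}
After op 3 (remove /n): {"na":50,"w":{"k":21,"lj":54,"pel":98,"rvu":30}}
After op 4 (add /w/fv 4): {"na":50,"w":{"fv":4,"k":21,"lj":54,"pel":98,"rvu":30}}
After op 5 (replace /na 88): {"na":88,"w":{"fv":4,"k":21,"lj":54,"pel":98,"rvu":30}}
After op 6 (replace /w/lj 30): {"na":88,"w":{"fv":4,"k":21,"lj":30,"pel":98,"rvu":30}}
After op 7 (add /w/ee 86): {"na":88,"w":{"ee":86,"fv":4,"k":21,"lj":30,"pel":98,"rvu":30}}
After op 8 (add /w/w 41): {"na":88,"w":{"ee":86,"fv":4,"k":21,"lj":30,"pel":98,"rvu":30,"w":41}}
After op 9 (add /w/nl 22): {"na":88,"w":{"ee":86,"fv":4,"k":21,"lj":30,"nl":22,"pel":98,"rvu":30,"w":41}}
After op 10 (remove /w/w): {"na":88,"w":{"ee":86,"fv":4,"k":21,"lj":30,"nl":22,"pel":98,"rvu":30}}
After op 11 (add /gk 21): {"gk":21,"na":88,"w":{"ee":86,"fv":4,"k":21,"lj":30,"nl":22,"pel":98,"rvu":30}}
After op 12 (add /w/f 42): {"gk":21,"na":88,"w":{"ee":86,"f":42,"fv":4,"k":21,"lj":30,"nl":22,"pel":98,"rvu":30}}
After op 13 (replace /w/k 34): {"gk":21,"na":88,"w":{"ee":86,"f":42,"fv":4,"k":34,"lj":30,"nl":22,"pel":98,"rvu":30}}
After op 14 (add /w/px 18): {"gk":21,"na":88,"w":{"ee":86,"f":42,"fv":4,"k":34,"lj":30,"nl":22,"pel":98,"px":18,"rvu":30}}
After op 15 (replace /w 3): {"gk":21,"na":88,"w":3}
After op 16 (add /cq 26): {"cq":26,"gk":21,"na":88,"w":3}
After op 17 (replace /gk 47): {"cq":26,"gk":47,"na":88,"w":3}
After op 18 (add /xri 99): {"cq":26,"gk":47,"na":88,"w":3,"xri":99}
After op 19 (replace /cq 45): {"cq":45,"gk":47,"na":88,"w":3,"xri":99}
Value at /gk: 47

Answer: 47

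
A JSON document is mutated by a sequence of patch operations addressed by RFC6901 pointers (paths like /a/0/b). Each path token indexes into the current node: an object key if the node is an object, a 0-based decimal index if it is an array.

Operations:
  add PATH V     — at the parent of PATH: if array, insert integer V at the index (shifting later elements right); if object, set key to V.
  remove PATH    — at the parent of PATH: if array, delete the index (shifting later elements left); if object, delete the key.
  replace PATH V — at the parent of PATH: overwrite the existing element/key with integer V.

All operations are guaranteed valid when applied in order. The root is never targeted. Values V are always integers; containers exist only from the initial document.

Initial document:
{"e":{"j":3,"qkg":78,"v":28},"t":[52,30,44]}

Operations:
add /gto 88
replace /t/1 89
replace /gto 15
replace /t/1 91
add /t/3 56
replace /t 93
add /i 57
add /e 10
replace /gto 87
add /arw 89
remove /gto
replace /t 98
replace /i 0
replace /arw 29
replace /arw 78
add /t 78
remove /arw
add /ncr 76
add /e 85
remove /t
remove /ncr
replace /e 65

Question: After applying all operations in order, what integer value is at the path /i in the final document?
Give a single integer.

Answer: 0

Derivation:
After op 1 (add /gto 88): {"e":{"j":3,"qkg":78,"v":28},"gto":88,"t":[52,30,44]}
After op 2 (replace /t/1 89): {"e":{"j":3,"qkg":78,"v":28},"gto":88,"t":[52,89,44]}
After op 3 (replace /gto 15): {"e":{"j":3,"qkg":78,"v":28},"gto":15,"t":[52,89,44]}
After op 4 (replace /t/1 91): {"e":{"j":3,"qkg":78,"v":28},"gto":15,"t":[52,91,44]}
After op 5 (add /t/3 56): {"e":{"j":3,"qkg":78,"v":28},"gto":15,"t":[52,91,44,56]}
After op 6 (replace /t 93): {"e":{"j":3,"qkg":78,"v":28},"gto":15,"t":93}
After op 7 (add /i 57): {"e":{"j":3,"qkg":78,"v":28},"gto":15,"i":57,"t":93}
After op 8 (add /e 10): {"e":10,"gto":15,"i":57,"t":93}
After op 9 (replace /gto 87): {"e":10,"gto":87,"i":57,"t":93}
After op 10 (add /arw 89): {"arw":89,"e":10,"gto":87,"i":57,"t":93}
After op 11 (remove /gto): {"arw":89,"e":10,"i":57,"t":93}
After op 12 (replace /t 98): {"arw":89,"e":10,"i":57,"t":98}
After op 13 (replace /i 0): {"arw":89,"e":10,"i":0,"t":98}
After op 14 (replace /arw 29): {"arw":29,"e":10,"i":0,"t":98}
After op 15 (replace /arw 78): {"arw":78,"e":10,"i":0,"t":98}
After op 16 (add /t 78): {"arw":78,"e":10,"i":0,"t":78}
After op 17 (remove /arw): {"e":10,"i":0,"t":78}
After op 18 (add /ncr 76): {"e":10,"i":0,"ncr":76,"t":78}
After op 19 (add /e 85): {"e":85,"i":0,"ncr":76,"t":78}
After op 20 (remove /t): {"e":85,"i":0,"ncr":76}
After op 21 (remove /ncr): {"e":85,"i":0}
After op 22 (replace /e 65): {"e":65,"i":0}
Value at /i: 0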